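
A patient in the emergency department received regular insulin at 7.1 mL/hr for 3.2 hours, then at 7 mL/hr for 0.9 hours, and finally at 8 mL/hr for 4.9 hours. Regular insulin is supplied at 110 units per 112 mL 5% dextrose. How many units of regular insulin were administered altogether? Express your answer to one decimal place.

Concentration = 110 units ÷ 112 mL = 0.9821429 units/mL
Stage 1: 7.1 mL/hr × 3.2 hr = 22.72 mL → 22.72 mL × 0.9821429 units/mL = 22.31429 units
Stage 2: 7 mL/hr × 0.9 hr = 6.3 mL → 6.3 mL × 0.9821429 units/mL = 6.1875 units
Stage 3: 8 mL/hr × 4.9 hr = 39.2 mL → 39.2 mL × 0.9821429 units/mL = 38.5 units
Total = 22.31429 + 6.1875 + 38.5 = 67.00179 units

67.0 units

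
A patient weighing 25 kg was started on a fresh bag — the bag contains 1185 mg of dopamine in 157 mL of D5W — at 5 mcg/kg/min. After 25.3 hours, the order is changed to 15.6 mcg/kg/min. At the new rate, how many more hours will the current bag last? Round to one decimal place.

42.5 hours

Initial rate:
Dose = 5 mcg/kg/min × 25 kg = 125 mcg/min
125 mcg/min × 60 min/hr = 7500 mcg/hr
Concentration = 1185 mg ÷ 157 mL = 7.547771 mg/mL = 7547.771 mcg/mL
Rate = 7500 mcg/hr ÷ 7547.771 mcg/mL = 0.9936709 mL/hr
Volume infused so far = 0.9936709 mL/hr × 25.3 hr = 25.13987 mL
Volume remaining = 157 − 25.13987 = 131.8601 mL
New rate:
Dose = 15.6 mcg/kg/min × 25 kg = 390 mcg/min
390 mcg/min × 60 min/hr = 23400 mcg/hr
Rate = 23400 mcg/hr ÷ 7547.771 mcg/mL = 3.100253 mL/hr
Time remaining = 131.8601 mL ÷ 3.100253 mL/hr = 42.53205 hr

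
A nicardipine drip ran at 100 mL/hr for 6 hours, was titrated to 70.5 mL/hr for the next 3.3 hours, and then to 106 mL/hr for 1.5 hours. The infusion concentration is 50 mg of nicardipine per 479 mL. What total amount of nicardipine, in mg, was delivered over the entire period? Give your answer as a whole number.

Concentration = 50 mg ÷ 479 mL = 0.1043841 mg/mL
Stage 1: 100 mL/hr × 6 hr = 600 mL → 600 mL × 0.1043841 mg/mL = 62.63048 mg
Stage 2: 70.5 mL/hr × 3.3 hr = 232.65 mL → 232.65 mL × 0.1043841 mg/mL = 24.28497 mg
Stage 3: 106 mL/hr × 1.5 hr = 159 mL → 159 mL × 0.1043841 mg/mL = 16.59708 mg
Total = 62.63048 + 24.28497 + 16.59708 = 103.5125 mg

104 mg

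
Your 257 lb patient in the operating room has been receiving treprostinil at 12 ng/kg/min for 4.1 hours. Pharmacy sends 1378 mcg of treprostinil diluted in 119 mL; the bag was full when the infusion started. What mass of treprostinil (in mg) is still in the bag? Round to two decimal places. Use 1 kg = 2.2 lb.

Weight = 257 lb ÷ 2.2 lb/kg = 116.8182 kg
Dose = 12 ng/kg/min × 116.8182 kg = 1401.818 ng/min
1401.818 ng/min × 60 min/hr = 84109.09 ng/hr
Concentration = 1378 mcg ÷ 119 mL = 11.57983 mcg/mL = 11579.83 ng/mL
Rate = 84109.09 ng/hr ÷ 11579.83 ng/mL = 7.263412 mL/hr
Volume infused = 7.263412 mL/hr × 4.1 hr = 29.77999 mL
Volume remaining = 119 − 29.77999 = 89.22001 mL
Drug remaining = 89.22001 mL × 11579.83 ng/mL = 1033153 ng = 1.033153 mg

1.03 mg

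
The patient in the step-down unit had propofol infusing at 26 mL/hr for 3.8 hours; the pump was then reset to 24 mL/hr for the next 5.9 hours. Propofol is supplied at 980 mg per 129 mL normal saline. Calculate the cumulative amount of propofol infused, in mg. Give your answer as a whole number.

Concentration = 980 mg ÷ 129 mL = 7.596899 mg/mL
Stage 1: 26 mL/hr × 3.8 hr = 98.8 mL → 98.8 mL × 7.596899 mg/mL = 750.5736 mg
Stage 2: 24 mL/hr × 5.9 hr = 141.6 mL → 141.6 mL × 7.596899 mg/mL = 1075.721 mg
Total = 750.5736 + 1075.721 = 1826.295 mg

1826 mg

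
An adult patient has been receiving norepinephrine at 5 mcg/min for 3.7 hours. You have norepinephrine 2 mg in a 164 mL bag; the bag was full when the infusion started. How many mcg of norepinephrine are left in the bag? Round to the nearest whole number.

5 mcg/min × 60 min/hr = 300 mcg/hr
Concentration = 2 mg ÷ 164 mL = 0.01219512 mg/mL = 12.19512 mcg/mL
Rate = 300 mcg/hr ÷ 12.19512 mcg/mL = 24.6 mL/hr
Volume infused = 24.6 mL/hr × 3.7 hr = 91.02 mL
Volume remaining = 164 − 91.02 = 72.98 mL
Drug remaining = 72.98 mL × 12.19512 mcg/mL = 890 mcg

890 mcg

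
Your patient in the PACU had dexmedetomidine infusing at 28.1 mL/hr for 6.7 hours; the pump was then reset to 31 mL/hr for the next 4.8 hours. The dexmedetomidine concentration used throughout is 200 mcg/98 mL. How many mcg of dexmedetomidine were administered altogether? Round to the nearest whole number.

Concentration = 200 mcg ÷ 98 mL = 2.040816 mcg/mL
Stage 1: 28.1 mL/hr × 6.7 hr = 188.27 mL → 188.27 mL × 2.040816 mcg/mL = 384.2245 mcg
Stage 2: 31 mL/hr × 4.8 hr = 148.8 mL → 148.8 mL × 2.040816 mcg/mL = 303.6735 mcg
Total = 384.2245 + 303.6735 = 687.898 mcg

688 mcg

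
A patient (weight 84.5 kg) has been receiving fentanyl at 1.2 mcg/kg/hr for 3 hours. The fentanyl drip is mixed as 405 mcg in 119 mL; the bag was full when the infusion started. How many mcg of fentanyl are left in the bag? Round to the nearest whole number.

Dose = 1.2 mcg/kg/hr × 84.5 kg = 101.4 mcg/hr
Concentration = 405 mcg ÷ 119 mL = 3.403361 mcg/mL
Rate = 101.4 mcg/hr ÷ 3.403361 mcg/mL = 29.79407 mL/hr
Volume infused = 29.79407 mL/hr × 3 hr = 89.38222 mL
Volume remaining = 119 − 89.38222 = 29.61778 mL
Drug remaining = 29.61778 mL × 3.403361 mcg/mL = 100.8 mcg

101 mcg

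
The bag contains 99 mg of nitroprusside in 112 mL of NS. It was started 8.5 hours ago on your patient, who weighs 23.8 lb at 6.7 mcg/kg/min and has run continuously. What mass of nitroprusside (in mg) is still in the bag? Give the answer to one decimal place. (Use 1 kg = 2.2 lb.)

62.0 mg

Weight = 23.8 lb ÷ 2.2 lb/kg = 10.81818 kg
Dose = 6.7 mcg/kg/min × 10.81818 kg = 72.48182 mcg/min
72.48182 mcg/min × 60 min/hr = 4348.909 mcg/hr
Concentration = 99 mg ÷ 112 mL = 0.8839286 mg/mL = 883.9286 mcg/mL
Rate = 4348.909 mcg/hr ÷ 883.9286 mcg/mL = 4.919978 mL/hr
Volume infused = 4.919978 mL/hr × 8.5 hr = 41.81981 mL
Volume remaining = 112 − 41.81981 = 70.18019 mL
Drug remaining = 70.18019 mL × 883.9286 mcg/mL = 62034.27 mcg = 62.03427 mg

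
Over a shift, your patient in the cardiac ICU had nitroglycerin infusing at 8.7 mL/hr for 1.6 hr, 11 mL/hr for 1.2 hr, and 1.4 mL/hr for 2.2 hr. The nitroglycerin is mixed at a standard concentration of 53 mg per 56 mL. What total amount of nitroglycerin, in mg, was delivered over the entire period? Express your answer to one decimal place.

28.6 mg

Concentration = 53 mg ÷ 56 mL = 0.9464286 mg/mL
Stage 1: 8.7 mL/hr × 1.6 hr = 13.92 mL → 13.92 mL × 0.9464286 mg/mL = 13.17429 mg
Stage 2: 11 mL/hr × 1.2 hr = 13.2 mL → 13.2 mL × 0.9464286 mg/mL = 12.49286 mg
Stage 3: 1.4 mL/hr × 2.2 hr = 3.08 mL → 3.08 mL × 0.9464286 mg/mL = 2.915 mg
Total = 13.17429 + 12.49286 + 2.915 = 28.58214 mg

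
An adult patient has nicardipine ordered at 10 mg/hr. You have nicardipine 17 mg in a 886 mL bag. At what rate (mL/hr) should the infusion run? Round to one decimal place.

521.2 mL/hr

Concentration = 17 mg ÷ 886 mL = 0.01918736 mg/mL
Rate = 10 mg/hr ÷ 0.01918736 mg/mL = 521.1765 mL/hr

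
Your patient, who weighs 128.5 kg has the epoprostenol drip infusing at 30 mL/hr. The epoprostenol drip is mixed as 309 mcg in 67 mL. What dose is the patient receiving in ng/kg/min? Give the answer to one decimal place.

17.9 ng/kg/min

Concentration = 309 mcg ÷ 67 mL = 4.61194 mcg/mL = 4611.94 ng/mL
Drug rate = 30 mL/hr × 4611.94 ng/mL = 138358.2 ng/hr
138358.2 ng/hr ÷ 60 min/hr = 2305.97 ng/min
2305.97 ng/min ÷ 128.5 kg = 17.94529 ng/kg/min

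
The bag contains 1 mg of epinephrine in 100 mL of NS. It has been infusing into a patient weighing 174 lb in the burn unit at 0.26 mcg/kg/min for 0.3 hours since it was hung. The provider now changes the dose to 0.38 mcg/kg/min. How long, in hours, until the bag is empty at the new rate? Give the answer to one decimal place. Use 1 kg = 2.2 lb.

Initial rate:
Weight = 174 lb ÷ 2.2 lb/kg = 79.09091 kg
Dose = 0.26 mcg/kg/min × 79.09091 kg = 20.56364 mcg/min
20.56364 mcg/min × 60 min/hr = 1233.818 mcg/hr
Concentration = 1 mg ÷ 100 mL = 0.01 mg/mL = 10 mcg/mL
Rate = 1233.818 mcg/hr ÷ 10 mcg/mL = 123.3818 mL/hr
Volume infused so far = 123.3818 mL/hr × 0.3 hr = 37.01455 mL
Volume remaining = 100 − 37.01455 = 62.98545 mL
New rate:
Dose = 0.38 mcg/kg/min × 79.09091 kg = 30.05455 mcg/min
30.05455 mcg/min × 60 min/hr = 1803.273 mcg/hr
Rate = 1803.273 mcg/hr ÷ 10 mcg/mL = 180.3273 mL/hr
Time remaining = 62.98545 mL ÷ 180.3273 mL/hr = 0.3492841 hr

0.3 hours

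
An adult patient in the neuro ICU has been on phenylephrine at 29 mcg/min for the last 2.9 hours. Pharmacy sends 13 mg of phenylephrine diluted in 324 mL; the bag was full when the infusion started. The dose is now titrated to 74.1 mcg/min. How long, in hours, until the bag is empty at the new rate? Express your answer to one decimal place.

1.8 hours

Initial rate:
29 mcg/min × 60 min/hr = 1740 mcg/hr
Concentration = 13 mg ÷ 324 mL = 0.04012346 mg/mL = 40.12346 mcg/mL
Rate = 1740 mcg/hr ÷ 40.12346 mcg/mL = 43.36615 mL/hr
Volume infused so far = 43.36615 mL/hr × 2.9 hr = 125.7618 mL
Volume remaining = 324 − 125.7618 = 198.2382 mL
New rate:
74.1 mcg/min × 60 min/hr = 4446 mcg/hr
Rate = 4446 mcg/hr ÷ 40.12346 mcg/mL = 110.808 mL/hr
Time remaining = 198.2382 mL ÷ 110.808 mL/hr = 1.789024 hr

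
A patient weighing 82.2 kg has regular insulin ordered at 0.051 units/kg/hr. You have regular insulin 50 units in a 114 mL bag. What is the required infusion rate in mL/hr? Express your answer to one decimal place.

Dose = 0.051 units/kg/hr × 82.2 kg = 4.1922 units/hr
Concentration = 50 units ÷ 114 mL = 0.4385965 units/mL
Rate = 4.1922 units/hr ÷ 0.4385965 units/mL = 9.558216 mL/hr

9.6 mL/hr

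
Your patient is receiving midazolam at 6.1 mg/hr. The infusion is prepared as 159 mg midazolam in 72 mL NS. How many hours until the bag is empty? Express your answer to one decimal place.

Concentration = 159 mg ÷ 72 mL = 2.208333 mg/mL
Rate = 6.1 mg/hr ÷ 2.208333 mg/mL = 2.762264 mL/hr
Duration = 72 mL ÷ 2.762264 mL/hr = 26.06557 hr

26.1 hours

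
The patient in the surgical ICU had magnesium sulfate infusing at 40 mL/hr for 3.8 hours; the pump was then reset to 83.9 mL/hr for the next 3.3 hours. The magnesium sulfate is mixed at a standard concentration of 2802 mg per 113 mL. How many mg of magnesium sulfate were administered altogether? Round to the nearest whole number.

10634 mg

Concentration = 2802 mg ÷ 113 mL = 24.79646 mg/mL
Stage 1: 40 mL/hr × 3.8 hr = 152 mL → 152 mL × 24.79646 mg/mL = 3769.062 mg
Stage 2: 83.9 mL/hr × 3.3 hr = 276.87 mL → 276.87 mL × 24.79646 mg/mL = 6865.396 mg
Total = 3769.062 + 6865.396 = 10634.46 mg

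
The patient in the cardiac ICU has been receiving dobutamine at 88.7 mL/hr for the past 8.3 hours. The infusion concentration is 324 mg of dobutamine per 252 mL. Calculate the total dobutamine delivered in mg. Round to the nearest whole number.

947 mg

Concentration = 324 mg ÷ 252 mL = 1.285714 mg/mL = 1285.714 mcg/mL
Drug rate = 88.7 mL/hr × 1285.714 mcg/mL = 114042.9 mcg/hr
Total = 114042.9 mcg/hr × 8.3 hr = 946555.7 mcg = 946.5557 mg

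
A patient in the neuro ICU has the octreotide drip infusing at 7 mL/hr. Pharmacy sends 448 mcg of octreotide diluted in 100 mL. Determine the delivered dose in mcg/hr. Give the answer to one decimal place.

Concentration = 448 mcg ÷ 100 mL = 4.48 mcg/mL
Drug rate = 7 mL/hr × 4.48 mcg/mL = 31.36 mcg/hr

31.4 mcg/hr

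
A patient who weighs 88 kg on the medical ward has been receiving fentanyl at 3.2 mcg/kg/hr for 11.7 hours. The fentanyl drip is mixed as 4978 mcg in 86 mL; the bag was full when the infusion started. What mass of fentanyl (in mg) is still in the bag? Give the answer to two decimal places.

1.68 mg

Dose = 3.2 mcg/kg/hr × 88 kg = 281.6 mcg/hr
Concentration = 4978 mcg ÷ 86 mL = 57.88372 mcg/mL
Rate = 281.6 mcg/hr ÷ 57.88372 mcg/mL = 4.864926 mL/hr
Volume infused = 4.864926 mL/hr × 11.7 hr = 56.91963 mL
Volume remaining = 86 − 56.91963 = 29.08037 mL
Drug remaining = 29.08037 mL × 57.88372 mcg/mL = 1683.28 mcg = 1.68328 mg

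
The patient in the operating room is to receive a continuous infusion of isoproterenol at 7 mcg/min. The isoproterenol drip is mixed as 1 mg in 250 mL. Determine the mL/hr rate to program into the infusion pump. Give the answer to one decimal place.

105.0 mL/hr

7 mcg/min × 60 min/hr = 420 mcg/hr
Concentration = 1 mg ÷ 250 mL = 0.004 mg/mL = 4 mcg/mL
Rate = 420 mcg/hr ÷ 4 mcg/mL = 105 mL/hr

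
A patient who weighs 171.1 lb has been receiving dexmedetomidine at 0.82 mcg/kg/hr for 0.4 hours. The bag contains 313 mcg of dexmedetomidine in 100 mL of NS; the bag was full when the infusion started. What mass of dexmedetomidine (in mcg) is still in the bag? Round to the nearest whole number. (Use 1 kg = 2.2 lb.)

Weight = 171.1 lb ÷ 2.2 lb/kg = 77.77273 kg
Dose = 0.82 mcg/kg/hr × 77.77273 kg = 63.77364 mcg/hr
Concentration = 313 mcg ÷ 100 mL = 3.13 mcg/mL
Rate = 63.77364 mcg/hr ÷ 3.13 mcg/mL = 20.37496 mL/hr
Volume infused = 20.37496 mL/hr × 0.4 hr = 8.149985 mL
Volume remaining = 100 − 8.149985 = 91.85001 mL
Drug remaining = 91.85001 mL × 3.13 mcg/mL = 287.4905 mcg

287 mcg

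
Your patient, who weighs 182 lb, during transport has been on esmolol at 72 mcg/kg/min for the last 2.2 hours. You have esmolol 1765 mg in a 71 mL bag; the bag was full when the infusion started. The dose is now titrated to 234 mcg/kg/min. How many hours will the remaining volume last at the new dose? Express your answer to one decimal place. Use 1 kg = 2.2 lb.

0.8 hours

Initial rate:
Weight = 182 lb ÷ 2.2 lb/kg = 82.72727 kg
Dose = 72 mcg/kg/min × 82.72727 kg = 5956.364 mcg/min
5956.364 mcg/min × 60 min/hr = 357381.8 mcg/hr
Concentration = 1765 mg ÷ 71 mL = 24.85915 mg/mL = 24859.15 mcg/mL
Rate = 357381.8 mcg/hr ÷ 24859.15 mcg/mL = 14.37627 mL/hr
Volume infused so far = 14.37627 mL/hr × 2.2 hr = 31.62778 mL
Volume remaining = 71 − 31.62778 = 39.37222 mL
New rate:
Dose = 234 mcg/kg/min × 82.72727 kg = 19358.18 mcg/min
19358.18 mcg/min × 60 min/hr = 1161491 mcg/hr
Rate = 1161491 mcg/hr ÷ 24859.15 mcg/mL = 46.72286 mL/hr
Time remaining = 39.37222 mL ÷ 46.72286 mL/hr = 0.8426756 hr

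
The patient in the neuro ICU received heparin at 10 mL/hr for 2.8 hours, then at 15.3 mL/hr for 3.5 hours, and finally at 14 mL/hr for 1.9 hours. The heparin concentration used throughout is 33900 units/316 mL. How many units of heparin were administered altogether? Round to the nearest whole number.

Concentration = 33900 units ÷ 316 mL = 107.2785 units/mL
Stage 1: 10 mL/hr × 2.8 hr = 28 mL → 28 mL × 107.2785 units/mL = 3003.797 units
Stage 2: 15.3 mL/hr × 3.5 hr = 53.55 mL → 53.55 mL × 107.2785 units/mL = 5744.763 units
Stage 3: 14 mL/hr × 1.9 hr = 26.6 mL → 26.6 mL × 107.2785 units/mL = 2853.608 units
Total = 3003.797 + 5744.763 + 2853.608 = 11602.17 units

11602 units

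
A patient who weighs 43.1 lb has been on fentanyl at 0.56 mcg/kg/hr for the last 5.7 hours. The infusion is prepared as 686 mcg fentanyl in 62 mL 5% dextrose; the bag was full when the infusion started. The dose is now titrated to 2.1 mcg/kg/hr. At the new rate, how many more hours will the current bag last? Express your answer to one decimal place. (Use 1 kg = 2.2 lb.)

15.2 hours

Initial rate:
Weight = 43.1 lb ÷ 2.2 lb/kg = 19.59091 kg
Dose = 0.56 mcg/kg/hr × 19.59091 kg = 10.97091 mcg/hr
Concentration = 686 mcg ÷ 62 mL = 11.06452 mcg/mL
Rate = 10.97091 mcg/hr ÷ 11.06452 mcg/mL = 0.9915399 mL/hr
Volume infused so far = 0.9915399 mL/hr × 5.7 hr = 5.651777 mL
Volume remaining = 62 − 5.651777 = 56.34822 mL
New rate:
Dose = 2.1 mcg/kg/hr × 19.59091 kg = 41.14091 mcg/hr
Rate = 41.14091 mcg/hr ÷ 11.06452 mcg/mL = 3.718275 mL/hr
Time remaining = 56.34822 mL ÷ 3.718275 mL/hr = 15.1544 hr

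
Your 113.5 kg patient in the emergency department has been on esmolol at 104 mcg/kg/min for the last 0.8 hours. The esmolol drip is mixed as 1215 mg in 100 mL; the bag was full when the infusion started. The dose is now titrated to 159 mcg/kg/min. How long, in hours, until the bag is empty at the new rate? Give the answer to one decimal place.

0.6 hours

Initial rate:
Dose = 104 mcg/kg/min × 113.5 kg = 11804 mcg/min
11804 mcg/min × 60 min/hr = 708240 mcg/hr
Concentration = 1215 mg ÷ 100 mL = 12.15 mg/mL = 12150 mcg/mL
Rate = 708240 mcg/hr ÷ 12150 mcg/mL = 58.29136 mL/hr
Volume infused so far = 58.29136 mL/hr × 0.8 hr = 46.63309 mL
Volume remaining = 100 − 46.63309 = 53.36691 mL
New rate:
Dose = 159 mcg/kg/min × 113.5 kg = 18046.5 mcg/min
18046.5 mcg/min × 60 min/hr = 1082790 mcg/hr
Rate = 1082790 mcg/hr ÷ 12150 mcg/mL = 89.11852 mL/hr
Time remaining = 53.36691 mL ÷ 89.11852 mL/hr = 0.5988308 hr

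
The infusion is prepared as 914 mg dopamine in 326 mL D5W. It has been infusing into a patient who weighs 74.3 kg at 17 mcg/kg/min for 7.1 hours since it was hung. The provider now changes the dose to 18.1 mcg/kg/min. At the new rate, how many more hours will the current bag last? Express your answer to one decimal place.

Initial rate:
Dose = 17 mcg/kg/min × 74.3 kg = 1263.1 mcg/min
1263.1 mcg/min × 60 min/hr = 75786 mcg/hr
Concentration = 914 mg ÷ 326 mL = 2.803681 mg/mL = 2803.681 mcg/mL
Rate = 75786 mcg/hr ÷ 2803.681 mcg/mL = 27.03089 mL/hr
Volume infused so far = 27.03089 mL/hr × 7.1 hr = 191.9193 mL
Volume remaining = 326 − 191.9193 = 134.0807 mL
New rate:
Dose = 18.1 mcg/kg/min × 74.3 kg = 1344.83 mcg/min
1344.83 mcg/min × 60 min/hr = 80689.8 mcg/hr
Rate = 80689.8 mcg/hr ÷ 2803.681 mcg/mL = 28.77995 mL/hr
Time remaining = 134.0807 mL ÷ 28.77995 mL/hr = 4.658822 hr

4.7 hours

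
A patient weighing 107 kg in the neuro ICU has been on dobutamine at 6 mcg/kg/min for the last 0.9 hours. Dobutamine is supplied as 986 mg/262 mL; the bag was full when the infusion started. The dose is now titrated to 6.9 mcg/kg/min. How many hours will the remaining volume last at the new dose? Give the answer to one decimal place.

Initial rate:
Dose = 6 mcg/kg/min × 107 kg = 642 mcg/min
642 mcg/min × 60 min/hr = 38520 mcg/hr
Concentration = 986 mg ÷ 262 mL = 3.763359 mg/mL = 3763.359 mcg/mL
Rate = 38520 mcg/hr ÷ 3763.359 mcg/mL = 10.23554 mL/hr
Volume infused so far = 10.23554 mL/hr × 0.9 hr = 9.211984 mL
Volume remaining = 262 − 9.211984 = 252.788 mL
New rate:
Dose = 6.9 mcg/kg/min × 107 kg = 738.3 mcg/min
738.3 mcg/min × 60 min/hr = 44298 mcg/hr
Rate = 44298 mcg/hr ÷ 3763.359 mcg/mL = 11.77087 mL/hr
Time remaining = 252.788 mL ÷ 11.77087 mL/hr = 21.47573 hr

21.5 hours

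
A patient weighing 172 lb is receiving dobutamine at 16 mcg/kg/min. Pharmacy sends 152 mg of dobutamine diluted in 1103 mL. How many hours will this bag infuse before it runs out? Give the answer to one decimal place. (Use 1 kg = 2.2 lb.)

Weight = 172 lb ÷ 2.2 lb/kg = 78.18182 kg
Dose = 16 mcg/kg/min × 78.18182 kg = 1250.909 mcg/min
1250.909 mcg/min × 60 min/hr = 75054.55 mcg/hr
Concentration = 152 mg ÷ 1103 mL = 0.137806 mg/mL = 137.806 mcg/mL
Rate = 75054.55 mcg/hr ÷ 137.806 mcg/mL = 544.6392 mL/hr
Duration = 1103 mL ÷ 544.6392 mL/hr = 2.025194 hr

2.0 hours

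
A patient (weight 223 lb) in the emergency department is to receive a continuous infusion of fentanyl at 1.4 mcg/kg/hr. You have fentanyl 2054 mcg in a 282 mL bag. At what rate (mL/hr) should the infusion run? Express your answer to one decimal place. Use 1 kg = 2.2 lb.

19.5 mL/hr

Weight = 223 lb ÷ 2.2 lb/kg = 101.3636 kg
Dose = 1.4 mcg/kg/hr × 101.3636 kg = 141.9091 mcg/hr
Concentration = 2054 mcg ÷ 282 mL = 7.283688 mcg/mL
Rate = 141.9091 mcg/hr ÷ 7.283688 mcg/mL = 19.48314 mL/hr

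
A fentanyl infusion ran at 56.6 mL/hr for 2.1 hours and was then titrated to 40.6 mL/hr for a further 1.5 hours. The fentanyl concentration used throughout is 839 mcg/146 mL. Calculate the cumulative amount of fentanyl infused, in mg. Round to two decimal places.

Concentration = 839 mcg ÷ 146 mL = 5.746575 mcg/mL
Stage 1: 56.6 mL/hr × 2.1 hr = 118.86 mL → 118.86 mL × 5.746575 mcg/mL = 683.0379 mcg
Stage 2: 40.6 mL/hr × 1.5 hr = 60.9 mL → 60.9 mL × 5.746575 mcg/mL = 349.9664 mcg
Total = 683.0379 + 349.9664 = 1033.004 mcg = 1.033004 mg

1.03 mg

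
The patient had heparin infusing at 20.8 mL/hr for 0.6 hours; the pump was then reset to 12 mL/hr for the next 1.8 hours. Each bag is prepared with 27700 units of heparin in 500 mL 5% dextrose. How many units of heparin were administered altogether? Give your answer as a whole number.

1888 units

Concentration = 27700 units ÷ 500 mL = 55.4 units/mL
Stage 1: 20.8 mL/hr × 0.6 hr = 12.48 mL → 12.48 mL × 55.4 units/mL = 691.392 units
Stage 2: 12 mL/hr × 1.8 hr = 21.6 mL → 21.6 mL × 55.4 units/mL = 1196.64 units
Total = 691.392 + 1196.64 = 1888.032 units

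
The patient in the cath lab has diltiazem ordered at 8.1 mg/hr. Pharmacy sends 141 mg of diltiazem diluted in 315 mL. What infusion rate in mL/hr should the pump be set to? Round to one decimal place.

Concentration = 141 mg ÷ 315 mL = 0.447619 mg/mL
Rate = 8.1 mg/hr ÷ 0.447619 mg/mL = 18.09574 mL/hr

18.1 mL/hr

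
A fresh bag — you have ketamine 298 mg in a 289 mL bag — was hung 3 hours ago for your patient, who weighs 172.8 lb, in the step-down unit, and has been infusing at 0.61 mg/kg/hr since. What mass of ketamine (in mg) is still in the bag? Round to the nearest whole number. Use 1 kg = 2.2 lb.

Weight = 172.8 lb ÷ 2.2 lb/kg = 78.54545 kg
Dose = 0.61 mg/kg/hr × 78.54545 kg = 47.91273 mg/hr
Concentration = 298 mg ÷ 289 mL = 1.031142 mg/mL
Rate = 47.91273 mg/hr ÷ 1.031142 mg/mL = 46.4657 mL/hr
Volume infused = 46.4657 mL/hr × 3 hr = 139.3971 mL
Volume remaining = 289 − 139.3971 = 149.6029 mL
Drug remaining = 149.6029 mL × 1.031142 mg/mL = 154.2618 mg

154 mg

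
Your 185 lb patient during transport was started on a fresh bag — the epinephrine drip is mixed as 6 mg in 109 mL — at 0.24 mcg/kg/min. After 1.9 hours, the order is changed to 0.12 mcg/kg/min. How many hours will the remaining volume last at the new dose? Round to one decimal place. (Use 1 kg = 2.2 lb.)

Initial rate:
Weight = 185 lb ÷ 2.2 lb/kg = 84.09091 kg
Dose = 0.24 mcg/kg/min × 84.09091 kg = 20.18182 mcg/min
20.18182 mcg/min × 60 min/hr = 1210.909 mcg/hr
Concentration = 6 mg ÷ 109 mL = 0.05504587 mg/mL = 55.04587 mcg/mL
Rate = 1210.909 mcg/hr ÷ 55.04587 mcg/mL = 21.99818 mL/hr
Volume infused so far = 21.99818 mL/hr × 1.9 hr = 41.79655 mL
Volume remaining = 109 − 41.79655 = 67.20345 mL
New rate:
Dose = 0.12 mcg/kg/min × 84.09091 kg = 10.09091 mcg/min
10.09091 mcg/min × 60 min/hr = 605.4545 mcg/hr
Rate = 605.4545 mcg/hr ÷ 55.04587 mcg/mL = 10.99909 mL/hr
Time remaining = 67.20345 mL ÷ 10.99909 mL/hr = 6.10991 hr

6.1 hours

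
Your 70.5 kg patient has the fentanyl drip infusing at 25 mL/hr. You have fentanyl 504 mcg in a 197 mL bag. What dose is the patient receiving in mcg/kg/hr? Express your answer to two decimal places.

Concentration = 504 mcg ÷ 197 mL = 2.558376 mcg/mL
Drug rate = 25 mL/hr × 2.558376 mcg/mL = 63.95939 mcg/hr
63.95939 mcg/hr ÷ 70.5 kg = 0.9072254 mcg/kg/hr

0.91 mcg/kg/hr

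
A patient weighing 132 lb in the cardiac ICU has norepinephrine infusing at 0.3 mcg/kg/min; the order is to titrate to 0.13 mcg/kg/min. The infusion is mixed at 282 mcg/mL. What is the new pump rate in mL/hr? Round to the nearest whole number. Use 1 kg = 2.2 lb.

Weight = 132 lb ÷ 2.2 lb/kg = 60 kg
Dose = 0.13 mcg/kg/min × 60 kg = 7.8 mcg/min
7.8 mcg/min × 60 min/hr = 468 mcg/hr
Rate = 468 mcg/hr ÷ 282 mcg/mL = 1.659574 mL/hr

2 mL/hr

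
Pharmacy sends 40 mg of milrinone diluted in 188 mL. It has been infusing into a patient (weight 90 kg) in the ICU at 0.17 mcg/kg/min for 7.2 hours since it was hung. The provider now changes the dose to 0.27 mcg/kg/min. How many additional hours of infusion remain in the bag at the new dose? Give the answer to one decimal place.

22.9 hours

Initial rate:
Dose = 0.17 mcg/kg/min × 90 kg = 15.3 mcg/min
15.3 mcg/min × 60 min/hr = 918 mcg/hr
Concentration = 40 mg ÷ 188 mL = 0.212766 mg/mL = 212.766 mcg/mL
Rate = 918 mcg/hr ÷ 212.766 mcg/mL = 4.3146 mL/hr
Volume infused so far = 4.3146 mL/hr × 7.2 hr = 31.06512 mL
Volume remaining = 188 − 31.06512 = 156.9349 mL
New rate:
Dose = 0.27 mcg/kg/min × 90 kg = 24.3 mcg/min
24.3 mcg/min × 60 min/hr = 1458 mcg/hr
Rate = 1458 mcg/hr ÷ 212.766 mcg/mL = 6.8526 mL/hr
Time remaining = 156.9349 mL ÷ 6.8526 mL/hr = 22.90151 hr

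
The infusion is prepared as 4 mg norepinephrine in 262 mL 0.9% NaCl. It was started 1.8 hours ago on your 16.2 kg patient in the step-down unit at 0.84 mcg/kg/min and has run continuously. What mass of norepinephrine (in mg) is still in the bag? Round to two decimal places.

Dose = 0.84 mcg/kg/min × 16.2 kg = 13.608 mcg/min
13.608 mcg/min × 60 min/hr = 816.48 mcg/hr
Concentration = 4 mg ÷ 262 mL = 0.01526718 mg/mL = 15.26718 mcg/mL
Rate = 816.48 mcg/hr ÷ 15.26718 mcg/mL = 53.47944 mL/hr
Volume infused = 53.47944 mL/hr × 1.8 hr = 96.26299 mL
Volume remaining = 262 − 96.26299 = 165.737 mL
Drug remaining = 165.737 mL × 15.26718 mcg/mL = 2530.336 mcg = 2.530336 mg

2.53 mg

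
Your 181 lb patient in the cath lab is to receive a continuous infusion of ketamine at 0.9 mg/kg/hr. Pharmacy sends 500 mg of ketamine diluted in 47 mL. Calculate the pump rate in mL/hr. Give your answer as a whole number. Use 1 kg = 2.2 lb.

Weight = 181 lb ÷ 2.2 lb/kg = 82.27273 kg
Dose = 0.9 mg/kg/hr × 82.27273 kg = 74.04545 mg/hr
Concentration = 500 mg ÷ 47 mL = 10.6383 mg/mL
Rate = 74.04545 mg/hr ÷ 10.6383 mg/mL = 6.960273 mL/hr

7 mL/hr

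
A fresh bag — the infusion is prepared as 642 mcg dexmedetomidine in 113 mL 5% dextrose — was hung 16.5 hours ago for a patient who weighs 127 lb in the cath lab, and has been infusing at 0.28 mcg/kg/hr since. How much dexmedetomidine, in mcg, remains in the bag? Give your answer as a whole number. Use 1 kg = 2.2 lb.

Weight = 127 lb ÷ 2.2 lb/kg = 57.72727 kg
Dose = 0.28 mcg/kg/hr × 57.72727 kg = 16.16364 mcg/hr
Concentration = 642 mcg ÷ 113 mL = 5.681416 mcg/mL
Rate = 16.16364 mcg/hr ÷ 5.681416 mcg/mL = 2.845001 mL/hr
Volume infused = 2.845001 mL/hr × 16.5 hr = 46.94252 mL
Volume remaining = 113 − 46.94252 = 66.05748 mL
Drug remaining = 66.05748 mL × 5.681416 mcg/mL = 375.3 mcg

375 mcg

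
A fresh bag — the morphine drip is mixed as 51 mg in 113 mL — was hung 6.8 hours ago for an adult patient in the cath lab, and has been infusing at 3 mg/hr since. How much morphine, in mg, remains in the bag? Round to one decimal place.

Concentration = 51 mg ÷ 113 mL = 0.4513274 mg/mL
Rate = 3 mg/hr ÷ 0.4513274 mg/mL = 6.647059 mL/hr
Volume infused = 6.647059 mL/hr × 6.8 hr = 45.2 mL
Volume remaining = 113 − 45.2 = 67.8 mL
Drug remaining = 67.8 mL × 0.4513274 mg/mL = 30.6 mg

30.6 mg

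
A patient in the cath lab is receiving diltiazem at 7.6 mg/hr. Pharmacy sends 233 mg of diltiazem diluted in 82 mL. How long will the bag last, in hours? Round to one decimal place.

Concentration = 233 mg ÷ 82 mL = 2.841463 mg/mL
Rate = 7.6 mg/hr ÷ 2.841463 mg/mL = 2.674678 mL/hr
Duration = 82 mL ÷ 2.674678 mL/hr = 30.65789 hr

30.7 hours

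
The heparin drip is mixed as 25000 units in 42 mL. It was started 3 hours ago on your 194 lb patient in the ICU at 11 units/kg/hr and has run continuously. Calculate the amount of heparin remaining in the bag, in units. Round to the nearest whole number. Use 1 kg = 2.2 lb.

22090 units

Weight = 194 lb ÷ 2.2 lb/kg = 88.18182 kg
Dose = 11 units/kg/hr × 88.18182 kg = 970 units/hr
Concentration = 25000 units ÷ 42 mL = 595.2381 units/mL
Rate = 970 units/hr ÷ 595.2381 units/mL = 1.6296 mL/hr
Volume infused = 1.6296 mL/hr × 3 hr = 4.8888 mL
Volume remaining = 42 − 4.8888 = 37.1112 mL
Drug remaining = 37.1112 mL × 595.2381 units/mL = 22090 units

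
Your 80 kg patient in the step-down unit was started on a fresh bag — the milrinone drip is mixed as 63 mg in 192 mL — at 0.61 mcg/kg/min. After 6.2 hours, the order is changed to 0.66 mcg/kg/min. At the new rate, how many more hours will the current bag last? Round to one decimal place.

14.2 hours

Initial rate:
Dose = 0.61 mcg/kg/min × 80 kg = 48.8 mcg/min
48.8 mcg/min × 60 min/hr = 2928 mcg/hr
Concentration = 63 mg ÷ 192 mL = 0.328125 mg/mL = 328.125 mcg/mL
Rate = 2928 mcg/hr ÷ 328.125 mcg/mL = 8.923429 mL/hr
Volume infused so far = 8.923429 mL/hr × 6.2 hr = 55.32526 mL
Volume remaining = 192 − 55.32526 = 136.6747 mL
New rate:
Dose = 0.66 mcg/kg/min × 80 kg = 52.8 mcg/min
52.8 mcg/min × 60 min/hr = 3168 mcg/hr
Rate = 3168 mcg/hr ÷ 328.125 mcg/mL = 9.654857 mL/hr
Time remaining = 136.6747 mL ÷ 9.654857 mL/hr = 14.15606 hr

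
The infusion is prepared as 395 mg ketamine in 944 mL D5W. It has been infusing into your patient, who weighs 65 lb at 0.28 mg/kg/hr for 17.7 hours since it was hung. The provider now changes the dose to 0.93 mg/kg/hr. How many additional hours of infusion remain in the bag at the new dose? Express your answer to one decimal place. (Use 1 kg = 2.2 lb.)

Initial rate:
Weight = 65 lb ÷ 2.2 lb/kg = 29.54545 kg
Dose = 0.28 mg/kg/hr × 29.54545 kg = 8.272727 mg/hr
Concentration = 395 mg ÷ 944 mL = 0.4184322 mg/mL
Rate = 8.272727 mg/hr ÷ 0.4184322 mg/mL = 19.77077 mL/hr
Volume infused so far = 19.77077 mL/hr × 17.7 hr = 349.9426 mL
Volume remaining = 944 − 349.9426 = 594.0574 mL
New rate:
Dose = 0.93 mg/kg/hr × 29.54545 kg = 27.47727 mg/hr
Rate = 27.47727 mg/hr ÷ 0.4184322 mg/mL = 65.6672 mL/hr
Time remaining = 594.0574 mL ÷ 65.6672 mL/hr = 9.046485 hr

9.0 hours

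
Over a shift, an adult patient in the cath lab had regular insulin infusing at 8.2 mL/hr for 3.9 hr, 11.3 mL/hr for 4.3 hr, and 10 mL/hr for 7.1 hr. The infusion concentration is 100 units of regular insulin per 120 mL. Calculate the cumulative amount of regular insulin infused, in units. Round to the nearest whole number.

Concentration = 100 units ÷ 120 mL = 0.8333333 units/mL
Stage 1: 8.2 mL/hr × 3.9 hr = 31.98 mL → 31.98 mL × 0.8333333 units/mL = 26.65 units
Stage 2: 11.3 mL/hr × 4.3 hr = 48.59 mL → 48.59 mL × 0.8333333 units/mL = 40.49167 units
Stage 3: 10 mL/hr × 7.1 hr = 71 mL → 71 mL × 0.8333333 units/mL = 59.16667 units
Total = 26.65 + 40.49167 + 59.16667 = 126.3083 units

126 units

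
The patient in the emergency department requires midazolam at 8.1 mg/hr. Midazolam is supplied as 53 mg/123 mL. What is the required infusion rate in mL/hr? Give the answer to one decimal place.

Concentration = 53 mg ÷ 123 mL = 0.4308943 mg/mL
Rate = 8.1 mg/hr ÷ 0.4308943 mg/mL = 18.79811 mL/hr

18.8 mL/hr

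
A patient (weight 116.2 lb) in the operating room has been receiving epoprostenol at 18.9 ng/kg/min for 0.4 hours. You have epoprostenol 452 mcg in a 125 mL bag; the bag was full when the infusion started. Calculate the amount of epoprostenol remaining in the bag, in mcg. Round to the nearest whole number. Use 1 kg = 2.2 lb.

Weight = 116.2 lb ÷ 2.2 lb/kg = 52.81818 kg
Dose = 18.9 ng/kg/min × 52.81818 kg = 998.2636 ng/min
998.2636 ng/min × 60 min/hr = 59895.82 ng/hr
Concentration = 452 mcg ÷ 125 mL = 3.616 mcg/mL = 3616 ng/mL
Rate = 59895.82 ng/hr ÷ 3616 ng/mL = 16.56411 mL/hr
Volume infused = 16.56411 mL/hr × 0.4 hr = 6.625644 mL
Volume remaining = 125 − 6.625644 = 118.3744 mL
Drug remaining = 118.3744 mL × 3616 ng/mL = 428041.7 ng = 428.0417 mcg

428 mcg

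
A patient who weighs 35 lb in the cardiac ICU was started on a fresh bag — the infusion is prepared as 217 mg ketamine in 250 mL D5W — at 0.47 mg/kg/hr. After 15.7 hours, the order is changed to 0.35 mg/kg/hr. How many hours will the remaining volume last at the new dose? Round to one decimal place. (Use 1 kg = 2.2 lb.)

Initial rate:
Weight = 35 lb ÷ 2.2 lb/kg = 15.90909 kg
Dose = 0.47 mg/kg/hr × 15.90909 kg = 7.477273 mg/hr
Concentration = 217 mg ÷ 250 mL = 0.868 mg/mL
Rate = 7.477273 mg/hr ÷ 0.868 mg/mL = 8.61437 mL/hr
Volume infused so far = 8.61437 mL/hr × 15.7 hr = 135.2456 mL
Volume remaining = 250 − 135.2456 = 114.7544 mL
New rate:
Dose = 0.35 mg/kg/hr × 15.90909 kg = 5.568182 mg/hr
Rate = 5.568182 mg/hr ÷ 0.868 mg/mL = 6.414956 mL/hr
Time remaining = 114.7544 mL ÷ 6.414956 mL/hr = 17.88857 hr

17.9 hours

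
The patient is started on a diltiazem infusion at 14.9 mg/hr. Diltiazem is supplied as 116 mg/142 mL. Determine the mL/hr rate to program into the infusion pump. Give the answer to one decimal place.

Concentration = 116 mg ÷ 142 mL = 0.8169014 mg/mL
Rate = 14.9 mg/hr ÷ 0.8169014 mg/mL = 18.23966 mL/hr

18.2 mL/hr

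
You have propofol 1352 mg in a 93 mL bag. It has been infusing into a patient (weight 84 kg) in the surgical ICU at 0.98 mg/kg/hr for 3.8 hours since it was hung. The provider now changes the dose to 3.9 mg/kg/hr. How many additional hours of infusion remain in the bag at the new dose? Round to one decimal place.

3.2 hours

Initial rate:
Dose = 0.98 mg/kg/hr × 84 kg = 82.32 mg/hr
Concentration = 1352 mg ÷ 93 mL = 14.53763 mg/mL
Rate = 82.32 mg/hr ÷ 14.53763 mg/mL = 5.662544 mL/hr
Volume infused so far = 5.662544 mL/hr × 3.8 hr = 21.51767 mL
Volume remaining = 93 − 21.51767 = 71.48233 mL
New rate:
Dose = 3.9 mg/kg/hr × 84 kg = 327.6 mg/hr
Rate = 327.6 mg/hr ÷ 14.53763 mg/mL = 22.53462 mL/hr
Time remaining = 71.48233 mL ÷ 22.53462 mL/hr = 3.172112 hr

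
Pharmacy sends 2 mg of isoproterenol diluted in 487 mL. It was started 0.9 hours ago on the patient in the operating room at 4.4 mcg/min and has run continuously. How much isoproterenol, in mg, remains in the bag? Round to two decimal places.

4.4 mcg/min × 60 min/hr = 264 mcg/hr
Concentration = 2 mg ÷ 487 mL = 0.004106776 mg/mL = 4.106776 mcg/mL
Rate = 264 mcg/hr ÷ 4.106776 mcg/mL = 64.284 mL/hr
Volume infused = 64.284 mL/hr × 0.9 hr = 57.8556 mL
Volume remaining = 487 − 57.8556 = 429.1444 mL
Drug remaining = 429.1444 mL × 4.106776 mcg/mL = 1762.4 mcg = 1.7624 mg

1.76 mg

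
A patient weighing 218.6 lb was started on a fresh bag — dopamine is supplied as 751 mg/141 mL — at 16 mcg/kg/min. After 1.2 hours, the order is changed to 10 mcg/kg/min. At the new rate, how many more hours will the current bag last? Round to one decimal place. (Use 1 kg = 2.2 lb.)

10.7 hours

Initial rate:
Weight = 218.6 lb ÷ 2.2 lb/kg = 99.36364 kg
Dose = 16 mcg/kg/min × 99.36364 kg = 1589.818 mcg/min
1589.818 mcg/min × 60 min/hr = 95389.09 mcg/hr
Concentration = 751 mg ÷ 141 mL = 5.326241 mg/mL = 5326.241 mcg/mL
Rate = 95389.09 mcg/hr ÷ 5326.241 mcg/mL = 17.90927 mL/hr
Volume infused so far = 17.90927 mL/hr × 1.2 hr = 21.49112 mL
Volume remaining = 141 − 21.49112 = 119.5089 mL
New rate:
Dose = 10 mcg/kg/min × 99.36364 kg = 993.6364 mcg/min
993.6364 mcg/min × 60 min/hr = 59618.18 mcg/hr
Rate = 59618.18 mcg/hr ÷ 5326.241 mcg/mL = 11.19329 mL/hr
Time remaining = 119.5089 mL ÷ 11.19329 mL/hr = 10.67683 hr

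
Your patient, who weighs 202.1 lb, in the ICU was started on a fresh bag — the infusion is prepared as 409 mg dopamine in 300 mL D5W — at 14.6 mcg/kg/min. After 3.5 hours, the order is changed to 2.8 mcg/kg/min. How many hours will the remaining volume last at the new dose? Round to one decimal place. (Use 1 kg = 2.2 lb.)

8.3 hours

Initial rate:
Weight = 202.1 lb ÷ 2.2 lb/kg = 91.86364 kg
Dose = 14.6 mcg/kg/min × 91.86364 kg = 1341.209 mcg/min
1341.209 mcg/min × 60 min/hr = 80472.55 mcg/hr
Concentration = 409 mg ÷ 300 mL = 1.363333 mg/mL = 1363.333 mcg/mL
Rate = 80472.55 mcg/hr ÷ 1363.333 mcg/mL = 59.02632 mL/hr
Volume infused so far = 59.02632 mL/hr × 3.5 hr = 206.5921 mL
Volume remaining = 300 − 206.5921 = 93.40789 mL
New rate:
Dose = 2.8 mcg/kg/min × 91.86364 kg = 257.2182 mcg/min
257.2182 mcg/min × 60 min/hr = 15433.09 mcg/hr
Rate = 15433.09 mcg/hr ÷ 1363.333 mcg/mL = 11.32012 mL/hr
Time remaining = 93.40789 mL ÷ 11.32012 mL/hr = 8.251496 hr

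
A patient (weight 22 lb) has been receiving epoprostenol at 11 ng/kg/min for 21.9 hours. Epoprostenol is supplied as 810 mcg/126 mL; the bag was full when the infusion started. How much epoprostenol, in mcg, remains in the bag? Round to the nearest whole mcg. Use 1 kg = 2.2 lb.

665 mcg

Weight = 22 lb ÷ 2.2 lb/kg = 10 kg
Dose = 11 ng/kg/min × 10 kg = 110 ng/min
110 ng/min × 60 min/hr = 6600 ng/hr
Concentration = 810 mcg ÷ 126 mL = 6.428571 mcg/mL = 6428.571 ng/mL
Rate = 6600 ng/hr ÷ 6428.571 ng/mL = 1.026667 mL/hr
Volume infused = 1.026667 mL/hr × 21.9 hr = 22.484 mL
Volume remaining = 126 − 22.484 = 103.516 mL
Drug remaining = 103.516 mL × 6428.571 ng/mL = 665460 ng = 665.46 mcg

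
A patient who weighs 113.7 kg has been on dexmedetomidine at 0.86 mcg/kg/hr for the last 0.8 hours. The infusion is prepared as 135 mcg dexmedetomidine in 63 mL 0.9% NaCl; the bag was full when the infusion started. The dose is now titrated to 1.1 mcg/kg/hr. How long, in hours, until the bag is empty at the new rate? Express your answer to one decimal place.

Initial rate:
Dose = 0.86 mcg/kg/hr × 113.7 kg = 97.782 mcg/hr
Concentration = 135 mcg ÷ 63 mL = 2.142857 mcg/mL
Rate = 97.782 mcg/hr ÷ 2.142857 mcg/mL = 45.6316 mL/hr
Volume infused so far = 45.6316 mL/hr × 0.8 hr = 36.50528 mL
Volume remaining = 63 − 36.50528 = 26.49472 mL
New rate:
Dose = 1.1 mcg/kg/hr × 113.7 kg = 125.07 mcg/hr
Rate = 125.07 mcg/hr ÷ 2.142857 mcg/mL = 58.366 mL/hr
Time remaining = 26.49472 mL ÷ 58.366 mL/hr = 0.453941 hr

0.5 hours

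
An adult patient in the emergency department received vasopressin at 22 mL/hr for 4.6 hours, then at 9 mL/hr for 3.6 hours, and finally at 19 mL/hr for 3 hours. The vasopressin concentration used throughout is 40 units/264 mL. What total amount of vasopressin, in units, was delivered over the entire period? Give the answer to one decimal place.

28.9 units

Concentration = 40 units ÷ 264 mL = 0.1515152 units/mL
Stage 1: 22 mL/hr × 4.6 hr = 101.2 mL → 101.2 mL × 0.1515152 units/mL = 15.33333 units
Stage 2: 9 mL/hr × 3.6 hr = 32.4 mL → 32.4 mL × 0.1515152 units/mL = 4.909091 units
Stage 3: 19 mL/hr × 3 hr = 57 mL → 57 mL × 0.1515152 units/mL = 8.636364 units
Total = 15.33333 + 4.909091 + 8.636364 = 28.87879 units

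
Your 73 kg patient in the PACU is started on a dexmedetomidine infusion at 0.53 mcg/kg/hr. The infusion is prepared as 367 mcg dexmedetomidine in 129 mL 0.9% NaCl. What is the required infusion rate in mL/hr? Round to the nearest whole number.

14 mL/hr

Dose = 0.53 mcg/kg/hr × 73 kg = 38.69 mcg/hr
Concentration = 367 mcg ÷ 129 mL = 2.844961 mcg/mL
Rate = 38.69 mcg/hr ÷ 2.844961 mcg/mL = 13.59948 mL/hr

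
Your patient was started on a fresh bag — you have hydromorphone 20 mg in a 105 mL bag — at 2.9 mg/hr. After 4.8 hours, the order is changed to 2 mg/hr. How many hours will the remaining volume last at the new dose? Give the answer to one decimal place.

Initial rate:
Concentration = 20 mg ÷ 105 mL = 0.1904762 mg/mL
Rate = 2.9 mg/hr ÷ 0.1904762 mg/mL = 15.225 mL/hr
Volume infused so far = 15.225 mL/hr × 4.8 hr = 73.08 mL
Volume remaining = 105 − 73.08 = 31.92 mL
New rate:
Rate = 2 mg/hr ÷ 0.1904762 mg/mL = 10.5 mL/hr
Time remaining = 31.92 mL ÷ 10.5 mL/hr = 3.04 hr

3.0 hours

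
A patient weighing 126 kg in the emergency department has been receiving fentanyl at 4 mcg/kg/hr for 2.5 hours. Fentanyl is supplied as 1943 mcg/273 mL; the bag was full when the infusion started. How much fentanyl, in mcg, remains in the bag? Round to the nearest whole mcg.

Dose = 4 mcg/kg/hr × 126 kg = 504 mcg/hr
Concentration = 1943 mcg ÷ 273 mL = 7.117216 mcg/mL
Rate = 504 mcg/hr ÷ 7.117216 mcg/mL = 70.8142 mL/hr
Volume infused = 70.8142 mL/hr × 2.5 hr = 177.0355 mL
Volume remaining = 273 − 177.0355 = 95.96449 mL
Drug remaining = 95.96449 mL × 7.117216 mcg/mL = 683 mcg

683 mcg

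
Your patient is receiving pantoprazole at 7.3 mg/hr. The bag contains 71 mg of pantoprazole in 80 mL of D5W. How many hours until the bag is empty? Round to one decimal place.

9.7 hours

Concentration = 71 mg ÷ 80 mL = 0.8875 mg/mL
Rate = 7.3 mg/hr ÷ 0.8875 mg/mL = 8.225352 mL/hr
Duration = 80 mL ÷ 8.225352 mL/hr = 9.726027 hr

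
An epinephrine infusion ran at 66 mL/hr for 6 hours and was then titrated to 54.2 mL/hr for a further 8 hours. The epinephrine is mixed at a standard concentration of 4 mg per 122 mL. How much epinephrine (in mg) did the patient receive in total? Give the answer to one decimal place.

27.2 mg

Concentration = 4 mg ÷ 122 mL = 0.03278689 mg/mL
Stage 1: 66 mL/hr × 6 hr = 396 mL → 396 mL × 0.03278689 mg/mL = 12.98361 mg
Stage 2: 54.2 mL/hr × 8 hr = 433.6 mL → 433.6 mL × 0.03278689 mg/mL = 14.21639 mg
Total = 12.98361 + 14.21639 = 27.2 mg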